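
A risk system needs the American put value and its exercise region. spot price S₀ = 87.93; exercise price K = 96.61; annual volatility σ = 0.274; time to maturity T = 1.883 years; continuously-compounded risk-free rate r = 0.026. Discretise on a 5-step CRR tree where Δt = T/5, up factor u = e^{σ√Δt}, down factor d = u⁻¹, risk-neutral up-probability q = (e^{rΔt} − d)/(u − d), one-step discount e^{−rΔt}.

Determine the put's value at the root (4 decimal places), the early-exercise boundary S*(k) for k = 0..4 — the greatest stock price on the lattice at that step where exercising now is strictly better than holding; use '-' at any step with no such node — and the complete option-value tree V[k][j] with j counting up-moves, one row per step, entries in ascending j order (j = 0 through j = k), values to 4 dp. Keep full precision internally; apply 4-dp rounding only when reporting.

Δt=0.37660  u=1.18311  d=0.84523  q=0.48718  discount=0.99026
step 5 (expiry): payoffs max(K−S,0) = 58.6777 43.5142 22.2890 0.0000 0.0000 0.0000
step 4: (k=4,j=0): S=44.8781, (K−S)⁺=51.7319, hold=50.7905 ⇒ V=51.7319 exercise | (k=4,j=1): S=62.8183, (K−S)⁺=33.7917, hold=32.8504 ⇒ V=33.7917 exercise | (k=4,j=2): S=87.9300, (K−S)⁺=8.6800, hold=11.3188 ⇒ V=11.3188 continue | (k=4,j=3): S=123.0802, (K−S)⁺=0.0000, hold=0.0000 ⇒ V=0.0000 continue | (k=4,j=4): S=172.2818, (K−S)⁺=0.0000, hold=0.0000 ⇒ V=0.0000 continue  boundary S*=62.8183
step 3: (k=3,j=0): S=53.0958, (K−S)⁺=43.5142, hold=42.5728 ⇒ V=43.5142 exercise | (k=3,j=1): S=74.3210, (K−S)⁺=22.2890, hold=22.6207 ⇒ V=22.6207 continue | (k=3,j=2): S=104.0310, (K−S)⁺=0.0000, hold=5.7479 ⇒ V=5.7479 continue | (k=3,j=3): S=145.6176, (K−S)⁺=0.0000, hold=0.0000 ⇒ V=0.0000 continue  boundary S*=53.0958
step 2: (k=2,j=0): S=62.8183, (K−S)⁺=33.7917, hold=33.0104 ⇒ V=33.7917 exercise | (k=2,j=1): S=87.9300, (K−S)⁺=8.6800, hold=14.2602 ⇒ V=14.2602 continue | (k=2,j=2): S=123.0802, (K−S)⁺=0.0000, hold=2.9189 ⇒ V=2.9189 continue  boundary S*=62.8183
step 1: (k=1,j=0): S=74.3210, (K−S)⁺=22.2890, hold=24.0398 ⇒ V=24.0398 continue | (k=1,j=1): S=104.0310, (K−S)⁺=0.0000, hold=8.6498 ⇒ V=8.6498 continue  boundary S*=-
step 0: (k=0,j=0): S=87.9300, (K−S)⁺=8.6800, hold=16.3809 ⇒ V=16.3809 continue  boundary S*=-

price = 16.3809
boundary = - - 62.8183 53.0958 62.8183
tree:
16.3809
24.0398 8.6498
33.7917 14.2602 2.9189
43.5142 22.6207 5.7479 0.0000
51.7319 33.7917 11.3188 0.0000 0.0000
58.6777 43.5142 22.2890 0.0000 0.0000 0.0000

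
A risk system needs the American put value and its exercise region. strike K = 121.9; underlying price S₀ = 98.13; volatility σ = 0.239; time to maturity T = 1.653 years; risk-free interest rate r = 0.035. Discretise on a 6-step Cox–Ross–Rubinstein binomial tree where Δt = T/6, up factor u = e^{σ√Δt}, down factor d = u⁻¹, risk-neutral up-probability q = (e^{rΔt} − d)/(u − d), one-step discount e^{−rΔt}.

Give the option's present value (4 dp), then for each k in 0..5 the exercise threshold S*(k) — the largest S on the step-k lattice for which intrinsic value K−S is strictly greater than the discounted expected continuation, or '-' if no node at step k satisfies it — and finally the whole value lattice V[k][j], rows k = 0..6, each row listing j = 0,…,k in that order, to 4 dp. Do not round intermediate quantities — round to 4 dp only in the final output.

price = 25.3855
boundary = - 86.5608 76.3555 86.5608 98.1300 86.5608
tree:
25.3855
35.3392 16.1993
45.5445 24.5048 8.4389
54.5466 35.3392 14.4459 2.7637
62.4874 45.5445 23.7700 5.6624 0.0000
69.4919 54.5466 35.3392 11.6015 0.0000 0.0000
75.6707 62.4874 45.5445 23.7700 0.0000 0.0000 0.0000

Δt=0.27550  u=1.13365  d=0.88210  q=0.50720  discount=0.99040
step 6 (expiry): payoffs max(K−S,0) = 75.6707 62.4874 45.5445 23.7700 0.0000 0.0000 0.0000
step 5: (k=5,j=0): S=52.4081, (K−S)⁺=69.4919, hold=68.3222 ⇒ V=69.4919 exercise | (k=5,j=1): S=67.3534, (K−S)⁺=54.5466, hold=53.3768 ⇒ V=54.5466 exercise | (k=5,j=2): S=86.5608, (K−S)⁺=35.3392, hold=34.1695 ⇒ V=35.3392 exercise | (k=5,j=3): S=111.2455, (K−S)⁺=10.6545, hold=11.6015 ⇒ V=11.6015 continue | (k=5,j=4): S=142.9697, (K−S)⁺=0.0000, hold=0.0000 ⇒ V=0.0000 continue | (k=5,j=5): S=183.7408, (K−S)⁺=0.0000, hold=0.0000 ⇒ V=0.0000 continue  boundary S*=86.5608
step 4: (k=4,j=0): S=59.4126, (K−S)⁺=62.4874, hold=61.3176 ⇒ V=62.4874 exercise | (k=4,j=1): S=76.3555, (K−S)⁺=45.5445, hold=44.3747 ⇒ V=45.5445 exercise | (k=4,j=2): S=98.1300, (K−S)⁺=23.7700, hold=23.0760 ⇒ V=23.7700 exercise | (k=4,j=3): S=126.1140, (K−S)⁺=0.0000, hold=5.6624 ⇒ V=5.6624 continue | (k=4,j=4): S=162.0783, (K−S)⁺=0.0000, hold=0.0000 ⇒ V=0.0000 continue  boundary S*=98.1300
step 3: (k=3,j=0): S=67.3534, (K−S)⁺=54.5466, hold=53.3768 ⇒ V=54.5466 exercise | (k=3,j=1): S=86.5608, (K−S)⁺=35.3392, hold=34.1695 ⇒ V=35.3392 exercise | (k=3,j=2): S=111.2455, (K−S)⁺=10.6545, hold=14.4459 ⇒ V=14.4459 continue | (k=3,j=3): S=142.9697, (K−S)⁺=0.0000, hold=2.7637 ⇒ V=2.7637 continue  boundary S*=86.5608
step 2: (k=2,j=0): S=76.3555, (K−S)⁺=45.5445, hold=44.3747 ⇒ V=45.5445 exercise | (k=2,j=1): S=98.1300, (K−S)⁺=23.7700, hold=24.5048 ⇒ V=24.5048 continue | (k=2,j=2): S=126.1140, (K−S)⁺=0.0000, hold=8.4389 ⇒ V=8.4389 continue  boundary S*=76.3555
step 1: (k=1,j=0): S=86.5608, (K−S)⁺=35.3392, hold=34.5386 ⇒ V=35.3392 exercise | (k=1,j=1): S=111.2455, (K−S)⁺=10.6545, hold=16.1993 ⇒ V=16.1993 continue  boundary S*=86.5608
step 0: (k=0,j=0): S=98.1300, (K−S)⁺=23.7700, hold=25.3855 ⇒ V=25.3855 continue  boundary S*=-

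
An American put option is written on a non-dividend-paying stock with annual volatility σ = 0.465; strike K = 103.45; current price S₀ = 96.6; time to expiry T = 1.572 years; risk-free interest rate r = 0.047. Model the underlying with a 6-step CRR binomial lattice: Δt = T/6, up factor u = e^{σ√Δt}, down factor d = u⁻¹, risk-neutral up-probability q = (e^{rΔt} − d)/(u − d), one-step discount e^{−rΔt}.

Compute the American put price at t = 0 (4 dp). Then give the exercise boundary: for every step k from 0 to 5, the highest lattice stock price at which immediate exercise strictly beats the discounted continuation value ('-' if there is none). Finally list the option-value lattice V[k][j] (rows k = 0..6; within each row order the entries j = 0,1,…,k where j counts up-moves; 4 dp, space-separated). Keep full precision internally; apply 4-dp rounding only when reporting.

Δt=0.26200, u=1.26873, d=0.78819, q=0.46656, disc=e^(-rΔt)=0.98776
k=6 terminal: V=max(K-S,0) → 80.2885 66.1676 43.4377 6.8500 0.0000 0.0000 0.0000
k=5: j=0 S=29.3856 intr=74.0644 cont=72.7983 V=74.0644[EX]; j=1 S=47.3012 intr=56.1488 cont=54.8828 V=56.1488[EX]; j=2 S=76.1393 intr=27.3107 cont=26.0447 V=27.3107[EX]; j=3 S=122.5591 intr=0.0000 cont=3.6093 V=3.6093[hold]; j=4 S=197.2797 intr=0.0000 cont=0.0000 V=0.0000[hold]; j=5 S=317.5552 intr=0.0000 cont=0.0000 V=0.0000[hold]  S*(5)=76.1393
k=4: j=0 S=37.2824 intr=66.1676 cont=64.9016 V=66.1676[EX]; j=1 S=60.0123 intr=43.4377 cont=42.1716 V=43.4377[EX]; j=2 S=96.6000 intr=6.8500 cont=16.0537 V=16.0537[hold]; j=3 S=155.4941 intr=0.0000 cont=1.9018 V=1.9018[hold]; j=4 S=250.2942 intr=0.0000 cont=0.0000 V=0.0000[hold]  S*(4)=60.0123
k=3: j=0 S=47.3012 intr=56.1488 cont=54.8828 V=56.1488[EX]; j=1 S=76.1393 intr=27.3107 cont=30.2862 V=30.2862[hold]; j=2 S=122.5591 intr=0.0000 cont=9.3353 V=9.3353[hold]; j=3 S=197.2797 intr=0.0000 cont=1.0021 V=1.0021[hold]  S*(3)=47.3012
k=2: j=0 S=60.0123 intr=43.4377 cont=43.5429 V=43.5429[hold]; j=1 S=96.6000 intr=6.8500 cont=20.2603 V=20.2603[hold]; j=2 S=155.4941 intr=0.0000 cont=5.3807 V=5.3807[hold]  S*(2)=-
k=1: j=0 S=76.1393 intr=27.3107 cont=32.2802 V=32.2802[hold]; j=1 S=122.5591 intr=0.0000 cont=13.1551 V=13.1551[hold]  S*(1)=-
k=0: j=0 S=96.6000 intr=6.8500 cont=23.0714 V=23.0714[hold]  S*(0)=-

price = 23.0714
boundary = - - - 47.3012 60.0123 76.1393
tree:
23.0714
32.2802 13.1551
43.5429 20.2603 5.3807
56.1488 30.2862 9.3353 1.0021
66.1676 43.4377 16.0537 1.9018 0.0000
74.0644 56.1488 27.3107 3.6093 0.0000 0.0000
80.2885 66.1676 43.4377 6.8500 0.0000 0.0000 0.0000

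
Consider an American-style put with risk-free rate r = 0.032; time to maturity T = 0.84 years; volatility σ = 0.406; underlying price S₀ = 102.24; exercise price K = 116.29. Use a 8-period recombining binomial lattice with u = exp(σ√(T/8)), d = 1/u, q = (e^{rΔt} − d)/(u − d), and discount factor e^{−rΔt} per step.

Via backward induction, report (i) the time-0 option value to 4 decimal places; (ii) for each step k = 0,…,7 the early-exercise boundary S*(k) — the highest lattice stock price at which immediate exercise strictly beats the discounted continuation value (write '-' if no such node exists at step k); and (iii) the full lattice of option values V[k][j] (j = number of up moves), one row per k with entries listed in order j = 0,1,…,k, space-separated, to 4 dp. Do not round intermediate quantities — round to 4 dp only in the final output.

Δt=0.10500, u=1.14061, d=0.87673, q=0.47991, disc=e^(-rΔt)=0.99665
k=8 terminal: V=max(K-S,0) → 80.6007 69.8589 55.8841 37.7031 14.0500 0.0000 0.0000 0.0000 0.0000
k=7: j=0 S=40.7074 intr=75.5826 cont=75.1925 V=75.5826[EX]; j=1 S=52.9595 intr=63.3305 cont=62.9404 V=63.3305[EX]; j=2 S=68.8993 intr=47.3907 cont=47.0006 V=47.3907[EX]; j=3 S=89.6366 intr=26.6534 cont=26.2633 V=26.6534[EX]; j=4 S=116.6155 intr=0.0000 cont=7.2827 V=7.2827[hold]; j=5 S=151.7144 intr=0.0000 cont=0.0000 V=0.0000[hold]; j=6 S=197.3775 intr=0.0000 cont=0.0000 V=0.0000[hold]; j=7 S=256.7843 intr=0.0000 cont=0.0000 V=0.0000[hold]  S*(7)=89.6366
k=6: j=0 S=46.4311 intr=69.8589 cont=69.4689 V=69.8589[EX]; j=1 S=60.4059 intr=55.8841 cont=55.4940 V=55.8841[EX]; j=2 S=78.5869 intr=37.7031 cont=37.3130 V=37.7031[EX]; j=3 S=102.2400 intr=14.0500 cont=17.2989 V=17.2989[hold]; j=4 S=133.0122 intr=0.0000 cont=3.7750 V=3.7750[hold]; j=5 S=173.0463 intr=0.0000 cont=0.0000 V=0.0000[hold]; j=6 S=225.1298 intr=0.0000 cont=0.0000 V=0.0000[hold]  S*(6)=78.5869
k=5: j=0 S=52.9595 intr=63.3305 cont=62.9404 V=63.3305[EX]; j=1 S=68.8993 intr=47.3907 cont=47.0006 V=47.3907[EX]; j=2 S=89.6366 intr=26.6534 cont=27.8173 V=27.8173[hold]; j=3 S=116.6155 intr=0.0000 cont=10.7724 V=10.7724[hold]; j=4 S=151.7144 intr=0.0000 cont=1.9567 V=1.9567[hold]; j=5 S=197.3775 intr=0.0000 cont=0.0000 V=0.0000[hold]  S*(5)=68.8993
k=4: j=0 S=60.4059 intr=55.8841 cont=55.4940 V=55.8841[EX]; j=1 S=78.5869 intr=37.7031 cont=37.8697 V=37.8697[hold]; j=2 S=102.2400 intr=14.0500 cont=19.5713 V=19.5713[hold]; j=3 S=133.0122 intr=0.0000 cont=6.5197 V=6.5197[hold]; j=4 S=173.0463 intr=0.0000 cont=1.0143 V=1.0143[hold]  S*(4)=60.4059
k=3: j=0 S=68.8993 intr=47.3907 cont=47.0803 V=47.3907[EX]; j=1 S=89.6366 intr=26.6534 cont=28.9905 V=28.9905[hold]; j=2 S=116.6155 intr=0.0000 cont=13.2631 V=13.2631[hold]; j=3 S=151.7144 intr=0.0000 cont=3.8646 V=3.8646[hold]  S*(3)=68.8993
k=2: j=0 S=78.5869 intr=37.7031 cont=38.4309 V=38.4309[hold]; j=1 S=102.2400 intr=14.0500 cont=21.3708 V=21.3708[hold]; j=2 S=133.0122 intr=0.0000 cont=8.7232 V=8.7232[hold]  S*(2)=-
k=1: j=0 S=89.6366 intr=26.6534 cont=30.1421 V=30.1421[hold]; j=1 S=116.6155 intr=0.0000 cont=15.2498 V=15.2498[hold]  S*(1)=-
k=0: j=0 S=102.2400 intr=14.0500 cont=22.9179 V=22.9179[hold]  S*(0)=-

price = 22.9179
boundary = - - - 68.8993 60.4059 68.8993 78.5869 89.6366
tree:
22.9179
30.1421 15.2498
38.4309 21.3708 8.7232
47.3907 28.9905 13.2631 3.8646
55.8841 37.8697 19.5713 6.5197 1.0143
63.3305 47.3907 27.8173 10.7724 1.9567 0.0000
69.8589 55.8841 37.7031 17.2989 3.7750 0.0000 0.0000
75.5826 63.3305 47.3907 26.6534 7.2827 0.0000 0.0000 0.0000
80.6007 69.8589 55.8841 37.7031 14.0500 0.0000 0.0000 0.0000 0.0000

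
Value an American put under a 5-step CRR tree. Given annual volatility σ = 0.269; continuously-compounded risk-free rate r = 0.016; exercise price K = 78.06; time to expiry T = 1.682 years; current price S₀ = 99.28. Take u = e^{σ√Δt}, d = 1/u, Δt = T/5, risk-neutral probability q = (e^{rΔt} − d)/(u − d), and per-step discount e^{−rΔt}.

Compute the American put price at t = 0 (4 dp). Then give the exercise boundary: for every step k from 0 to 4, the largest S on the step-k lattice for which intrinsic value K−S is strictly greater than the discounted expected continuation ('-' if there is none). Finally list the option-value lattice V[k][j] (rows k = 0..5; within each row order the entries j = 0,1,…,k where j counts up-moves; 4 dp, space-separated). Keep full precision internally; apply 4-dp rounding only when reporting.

price = 3.9952
boundary = - - - - 53.1897
tree:
3.9952
6.6432 1.1520
10.7672 2.2200 0.0000
16.8276 4.2783 0.0000 0.0000
24.8703 8.2449 0.0000 0.0000 0.0000
32.5540 15.8893 0.0000 0.0000 0.0000 0.0000

Δt=0.33640  u=1.16885  d=0.85554  q=0.47830  discount=0.99463
step 5 (expiry): payoffs max(K−S,0) = 32.5540 15.8893 0.0000 0.0000 0.0000 0.0000
step 4: (k=4,j=0): S=53.1897, (K−S)⁺=24.8703, hold=24.4513 ⇒ V=24.8703 exercise | (k=4,j=1): S=72.6682, (K−S)⁺=5.3918, hold=8.2449 ⇒ V=8.2449 continue | (k=4,j=2): S=99.2800, (K−S)⁺=0.0000, hold=0.0000 ⇒ V=0.0000 continue | (k=4,j=3): S=135.6373, (K−S)⁺=0.0000, hold=0.0000 ⇒ V=0.0000 continue | (k=4,j=4): S=185.3089, (K−S)⁺=0.0000, hold=0.0000 ⇒ V=0.0000 continue  boundary S*=53.1897
step 3: (k=3,j=0): S=62.1707, (K−S)⁺=15.8893, hold=16.8276 ⇒ V=16.8276 continue | (k=3,j=1): S=84.9382, (K−S)⁺=0.0000, hold=4.2783 ⇒ V=4.2783 continue | (k=3,j=2): S=116.0434, (K−S)⁺=0.0000, hold=0.0000 ⇒ V=0.0000 continue | (k=3,j=3): S=158.5396, (K−S)⁺=0.0000, hold=0.0000 ⇒ V=0.0000 continue  boundary S*=-
step 2: (k=2,j=0): S=72.6682, (K−S)⁺=5.3918, hold=10.7672 ⇒ V=10.7672 continue | (k=2,j=1): S=99.2800, (K−S)⁺=0.0000, hold=2.2200 ⇒ V=2.2200 continue | (k=2,j=2): S=135.6373, (K−S)⁺=0.0000, hold=0.0000 ⇒ V=0.0000 continue  boundary S*=-
step 1: (k=1,j=0): S=84.9382, (K−S)⁺=0.0000, hold=6.6432 ⇒ V=6.6432 continue | (k=1,j=1): S=116.0434, (K−S)⁺=0.0000, hold=1.1520 ⇒ V=1.1520 continue  boundary S*=-
step 0: (k=0,j=0): S=99.2800, (K−S)⁺=0.0000, hold=3.9952 ⇒ V=3.9952 continue  boundary S*=-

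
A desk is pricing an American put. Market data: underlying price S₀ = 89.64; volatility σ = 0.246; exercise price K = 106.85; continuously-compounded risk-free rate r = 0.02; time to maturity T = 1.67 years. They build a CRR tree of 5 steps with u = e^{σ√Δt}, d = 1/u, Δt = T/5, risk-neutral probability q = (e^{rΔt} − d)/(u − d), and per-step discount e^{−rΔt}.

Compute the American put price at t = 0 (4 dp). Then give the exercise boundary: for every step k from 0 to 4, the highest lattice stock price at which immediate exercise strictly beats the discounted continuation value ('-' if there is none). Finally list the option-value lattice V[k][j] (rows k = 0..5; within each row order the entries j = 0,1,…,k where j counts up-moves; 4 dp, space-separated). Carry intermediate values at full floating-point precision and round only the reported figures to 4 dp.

price = 21.0371
boundary = - - 67.4550 77.7603 89.6400
tree:
21.0371
29.4678 12.4810
39.3950 19.4576 5.3330
48.3345 29.0897 9.6194 0.9093
56.0894 39.3950 17.2100 1.7879 0.0000
62.8165 48.3345 29.0897 3.5155 0.0000 0.0000

Δt=0.33400  u=1.15277  d=0.86747  q=0.48801  discount=0.99334
step 5 (expiry): payoffs max(K−S,0) = 62.8165 48.3345 29.0897 3.5155 0.0000 0.0000
step 4: (k=4,j=0): S=50.7606, (K−S)⁺=56.0894, hold=55.3780 ⇒ V=56.0894 exercise | (k=4,j=1): S=67.4550, (K−S)⁺=39.3950, hold=38.6836 ⇒ V=39.3950 exercise | (k=4,j=2): S=89.6400, (K−S)⁺=17.2100, hold=16.4986 ⇒ V=17.2100 exercise | (k=4,j=3): S=119.1213, (K−S)⁺=0.0000, hold=1.7879 ⇒ V=1.7879 continue | (k=4,j=4): S=158.2984, (K−S)⁺=0.0000, hold=0.0000 ⇒ V=0.0000 continue  boundary S*=89.6400
step 3: (k=3,j=0): S=58.5155, (K−S)⁺=48.3345, hold=47.6231 ⇒ V=48.3345 exercise | (k=3,j=1): S=77.7603, (K−S)⁺=29.0897, hold=28.3783 ⇒ V=29.0897 exercise | (k=3,j=2): S=103.3345, (K−S)⁺=3.5155, hold=9.6194 ⇒ V=9.6194 continue | (k=3,j=3): S=137.3197, (K−S)⁺=0.0000, hold=0.9093 ⇒ V=0.9093 continue  boundary S*=77.7603
step 2: (k=2,j=0): S=67.4550, (K−S)⁺=39.3950, hold=38.6836 ⇒ V=39.3950 exercise | (k=2,j=1): S=89.6400, (K−S)⁺=17.2100, hold=19.4576 ⇒ V=19.4576 continue | (k=2,j=2): S=119.1213, (K−S)⁺=0.0000, hold=5.3330 ⇒ V=5.3330 continue  boundary S*=67.4550
step 1: (k=1,j=0): S=77.7603, (K−S)⁺=29.0897, hold=29.4678 ⇒ V=29.4678 continue | (k=1,j=1): S=103.3345, (K−S)⁺=3.5155, hold=12.4810 ⇒ V=12.4810 continue  boundary S*=-
step 0: (k=0,j=0): S=89.6400, (K−S)⁺=17.2100, hold=21.0371 ⇒ V=21.0371 continue  boundary S*=-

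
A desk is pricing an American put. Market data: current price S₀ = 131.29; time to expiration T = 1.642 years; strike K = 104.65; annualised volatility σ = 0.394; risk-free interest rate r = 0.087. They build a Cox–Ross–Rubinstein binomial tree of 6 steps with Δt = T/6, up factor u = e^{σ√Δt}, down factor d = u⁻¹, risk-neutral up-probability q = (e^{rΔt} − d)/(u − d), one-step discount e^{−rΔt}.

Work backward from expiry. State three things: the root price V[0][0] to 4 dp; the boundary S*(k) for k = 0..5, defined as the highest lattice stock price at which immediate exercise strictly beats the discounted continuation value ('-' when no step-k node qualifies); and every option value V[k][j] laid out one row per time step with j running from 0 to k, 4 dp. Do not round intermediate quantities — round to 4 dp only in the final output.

Δt=0.27367  u=1.22889  d=0.81374  q=0.50669  discount=0.97647
step 6 (expiry): payoffs max(K−S,0) = 66.5305 47.0828 17.7132 0.0000 0.0000 0.0000 0.0000
step 5: (k=5,j=0): S=46.8448, (K−S)⁺=57.8052, hold=55.3430 ⇒ V=57.8052 exercise | (k=5,j=1): S=70.7440, (K−S)⁺=33.9060, hold=31.4439 ⇒ V=33.9060 exercise | (k=5,j=2): S=106.8360, (K−S)⁺=0.0000, hold=8.5325 ⇒ V=8.5325 continue | (k=5,j=3): S=161.3414, (K−S)⁺=0.0000, hold=0.0000 ⇒ V=0.0000 continue | (k=5,j=4): S=243.6542, (K−S)⁺=0.0000, hold=0.0000 ⇒ V=0.0000 continue | (k=5,j=5): S=367.9613, (K−S)⁺=0.0000, hold=0.0000 ⇒ V=0.0000 continue  boundary S*=70.7440
step 4: (k=4,j=0): S=57.5672, (K−S)⁺=47.0828, hold=44.6206 ⇒ V=47.0828 exercise | (k=4,j=1): S=86.9368, (K−S)⁺=17.7132, hold=20.5542 ⇒ V=20.5542 continue | (k=4,j=2): S=131.2900, (K−S)⁺=0.0000, hold=4.1101 ⇒ V=4.1101 continue | (k=4,j=3): S=198.2713, (K−S)⁺=0.0000, hold=0.0000 ⇒ V=0.0000 continue | (k=4,j=4): S=299.4250, (K−S)⁺=0.0000, hold=0.0000 ⇒ V=0.0000 continue  boundary S*=57.5672
step 3: (k=3,j=0): S=70.7440, (K−S)⁺=33.9060, hold=32.8495 ⇒ V=33.9060 exercise | (k=3,j=1): S=106.8360, (K−S)⁺=0.0000, hold=11.9346 ⇒ V=11.9346 continue | (k=3,j=2): S=161.3414, (K−S)⁺=0.0000, hold=1.9799 ⇒ V=1.9799 continue | (k=3,j=3): S=243.6542, (K−S)⁺=0.0000, hold=0.0000 ⇒ V=0.0000 continue  boundary S*=70.7440
step 2: (k=2,j=0): S=86.9368, (K−S)⁺=17.7132, hold=22.2375 ⇒ V=22.2375 continue | (k=2,j=1): S=131.2900, (K−S)⁺=0.0000, hold=6.7285 ⇒ V=6.7285 continue | (k=2,j=2): S=198.2713, (K−S)⁺=0.0000, hold=0.9537 ⇒ V=0.9537 continue  boundary S*=-
step 1: (k=1,j=0): S=106.8360, (K−S)⁺=0.0000, hold=14.0409 ⇒ V=14.0409 continue | (k=1,j=1): S=161.3414, (K−S)⁺=0.0000, hold=3.7130 ⇒ V=3.7130 continue  boundary S*=-
step 0: (k=0,j=0): S=131.2900, (K−S)⁺=0.0000, hold=8.6006 ⇒ V=8.6006 continue  boundary S*=-

price = 8.6006
boundary = - - - 70.7440 57.5672 70.7440
tree:
8.6006
14.0409 3.7130
22.2375 6.7285 0.9537
33.9060 11.9346 1.9799 0.0000
47.0828 20.5542 4.1101 0.0000 0.0000
57.8052 33.9060 8.5325 0.0000 0.0000 0.0000
66.5305 47.0828 17.7132 0.0000 0.0000 0.0000 0.0000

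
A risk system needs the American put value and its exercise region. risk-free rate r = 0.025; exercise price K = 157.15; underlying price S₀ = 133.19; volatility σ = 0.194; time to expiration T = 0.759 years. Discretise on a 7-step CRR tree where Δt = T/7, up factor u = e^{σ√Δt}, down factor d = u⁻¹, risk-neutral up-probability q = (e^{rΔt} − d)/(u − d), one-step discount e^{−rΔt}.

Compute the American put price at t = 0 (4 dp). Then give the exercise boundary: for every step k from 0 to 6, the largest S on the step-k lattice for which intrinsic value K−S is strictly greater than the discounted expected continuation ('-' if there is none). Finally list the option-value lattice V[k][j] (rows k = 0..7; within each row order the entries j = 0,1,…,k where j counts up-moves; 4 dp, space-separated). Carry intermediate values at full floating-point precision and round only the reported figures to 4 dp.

params: Δt=0.10843 u=1.06597 d=0.93812 q=0.50527 e^(-rΔt)=0.99729
t_7 payoffs: 71.9835 60.3768 47.1882 32.2023 15.1740 0.0000 0.0000 0.0000
t_6: node(6,0) S=90.7845 payoff=66.3655 vs cont=65.9400 → 66.3655 [stop]  node(6,1) S=103.1569 payoff=53.9931 vs cont=53.5676 → 53.9931 [stop]  node(6,2) S=117.2155 payoff=39.9345 vs cont=39.5091 → 39.9345 [stop]  node(6,3) S=133.1900 payoff=23.9600 vs cont=23.5346 → 23.9600 [stop]  node(6,4) S=151.3416 payoff=5.8084 vs cont=7.4868 → 7.4868 [wait]  node(6,5) S=171.9669 payoff=0.0000 vs cont=0.0000 → 0.0000 [wait]  node(6,6) S=195.4031 payoff=0.0000 vs cont=0.0000 → 0.0000 [wait]  ⇒ S*(6)=133.1900
t_5: node(5,0) S=96.7732 payoff=60.3768 vs cont=59.9514 → 60.3768 [stop]  node(5,1) S=109.9618 payoff=47.1882 vs cont=46.7628 → 47.1882 [stop]  node(5,2) S=124.9477 payoff=32.2023 vs cont=31.7769 → 32.2023 [stop]  node(5,3) S=141.9760 payoff=15.1740 vs cont=15.5943 → 15.5943 [wait]  node(5,4) S=161.3249 payoff=0.0000 vs cont=3.6939 → 3.6939 [wait]  node(5,5) S=183.3108 payoff=0.0000 vs cont=0.0000 → 0.0000 [wait]  ⇒ S*(5)=124.9477
t_4: node(4,0) S=103.1569 payoff=53.9931 vs cont=53.5676 → 53.9931 [stop]  node(4,1) S=117.2155 payoff=39.9345 vs cont=39.5091 → 39.9345 [stop]  node(4,2) S=133.1900 payoff=23.9600 vs cont=23.7464 → 23.9600 [stop]  node(4,3) S=151.3416 payoff=5.8084 vs cont=9.5555 → 9.5555 [wait]  node(4,4) S=171.9669 payoff=0.0000 vs cont=1.8226 → 1.8226 [wait]  ⇒ S*(4)=133.1900
t_3: node(3,0) S=109.9618 payoff=47.1882 vs cont=46.7628 → 47.1882 [stop]  node(3,1) S=124.9477 payoff=32.2023 vs cont=31.7769 → 32.2023 [stop]  node(3,2) S=141.9760 payoff=15.1740 vs cont=16.6367 → 16.6367 [wait]  node(3,3) S=161.3249 payoff=0.0000 vs cont=5.6330 → 5.6330 [wait]  ⇒ S*(3)=124.9477
t_2: node(2,0) S=117.2155 payoff=39.9345 vs cont=39.5091 → 39.9345 [stop]  node(2,1) S=133.1900 payoff=23.9600 vs cont=24.2717 → 24.2717 [wait]  node(2,2) S=151.3416 payoff=5.8084 vs cont=11.0469 → 11.0469 [wait]  ⇒ S*(2)=117.2155
t_1: node(1,0) S=124.9477 payoff=32.2023 vs cont=31.9339 → 32.2023 [stop]  node(1,1) S=141.9760 payoff=15.1740 vs cont=17.5420 → 17.5420 [wait]  ⇒ S*(1)=124.9477
t_0: node(0,0) S=133.1900 payoff=23.9600 vs cont=24.7278 → 24.7278 [wait]  ⇒ S*(0)=-

price = 24.7278
boundary = - 124.9477 117.2155 124.9477 133.1900 124.9477 133.1900
tree:
24.7278
32.2023 17.5420
39.9345 24.2717 11.0469
47.1882 32.2023 16.6367 5.6330
53.9931 39.9345 23.9600 9.5555 1.8226
60.3768 47.1882 32.2023 15.5943 3.6939 0.0000
66.3655 53.9931 39.9345 23.9600 7.4868 0.0000 0.0000
71.9835 60.3768 47.1882 32.2023 15.1740 0.0000 0.0000 0.0000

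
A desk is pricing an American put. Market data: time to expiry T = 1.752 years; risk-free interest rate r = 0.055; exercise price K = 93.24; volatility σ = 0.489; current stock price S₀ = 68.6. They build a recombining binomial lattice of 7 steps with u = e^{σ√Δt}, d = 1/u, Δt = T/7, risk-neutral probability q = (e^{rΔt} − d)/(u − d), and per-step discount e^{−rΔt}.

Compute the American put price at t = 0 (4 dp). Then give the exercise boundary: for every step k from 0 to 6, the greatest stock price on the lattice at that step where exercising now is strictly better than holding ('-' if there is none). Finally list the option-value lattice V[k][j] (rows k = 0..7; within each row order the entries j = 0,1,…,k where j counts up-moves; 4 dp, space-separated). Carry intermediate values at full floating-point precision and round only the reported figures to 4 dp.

Δt=0.25029, u=1.27716, d=0.78299, q=0.46719, disc=e^(-rΔt)=0.98633
k=7 terminal: V=max(K-S,0) → 80.8633 73.0519 60.3103 39.5271 5.6268 0.0000 0.0000 0.0000
k=6: j=0 S=15.8070 intr=77.4330 cont=76.1583 V=77.4330[EX]; j=1 S=25.7835 intr=67.4565 cont=66.1818 V=67.4565[EX]; j=2 S=42.0565 intr=51.1835 cont=49.9088 V=51.1835[EX]; j=3 S=68.6000 intr=24.6400 cont=23.3653 V=24.6400[EX]; j=4 S=111.8962 intr=0.0000 cont=2.9570 V=2.9570[hold]; j=5 S=182.5184 intr=0.0000 cont=0.0000 V=0.0000[hold]; j=6 S=297.7132 intr=0.0000 cont=0.0000 V=0.0000[hold]  S*(6)=68.6000
k=5: j=0 S=20.1881 intr=73.0519 cont=71.7772 V=73.0519[EX]; j=1 S=32.9297 intr=60.3103 cont=59.0356 V=60.3103[EX]; j=2 S=53.7129 intr=39.5271 cont=38.2524 V=39.5271[EX]; j=3 S=87.6132 intr=5.6268 cont=14.3115 V=14.3115[hold]; j=4 S=142.9095 intr=0.0000 cont=1.5540 V=1.5540[hold]; j=5 S=233.1054 intr=0.0000 cont=0.0000 V=0.0000[hold]  S*(5)=53.7129
k=4: j=0 S=25.7835 intr=67.4565 cont=66.1818 V=67.4565[EX]; j=1 S=42.0565 intr=51.1835 cont=49.9088 V=51.1835[EX]; j=2 S=68.6000 intr=24.6400 cont=27.3673 V=27.3673[hold]; j=3 S=111.8962 intr=0.0000 cont=8.2371 V=8.2371[hold]; j=4 S=182.5184 intr=0.0000 cont=0.8166 V=0.8166[hold]  S*(4)=42.0565
k=3: j=0 S=32.9297 intr=60.3103 cont=59.0356 V=60.3103[EX]; j=1 S=53.7129 intr=39.5271 cont=39.5091 V=39.5271[EX]; j=2 S=87.6132 intr=5.6268 cont=18.1778 V=18.1778[hold]; j=3 S=142.9095 intr=0.0000 cont=4.7051 V=4.7051[hold]  S*(3)=53.7129
k=2: j=0 S=42.0565 intr=51.1835 cont=49.9088 V=51.1835[EX]; j=1 S=68.6000 intr=24.6400 cont=29.1489 V=29.1489[hold]; j=2 S=111.8962 intr=0.0000 cont=11.7210 V=11.7210[hold]  S*(2)=42.0565
k=1: j=0 S=53.7129 intr=39.5271 cont=40.3301 V=40.3301[hold]; j=1 S=87.6132 intr=5.6268 cont=20.7195 V=20.7195[hold]  S*(1)=-
k=0: j=0 S=68.6000 intr=24.6400 cont=30.7421 V=30.7421[hold]  S*(0)=-

price = 30.7421
boundary = - - 42.0565 53.7129 42.0565 53.7129 68.6000
tree:
30.7421
40.3301 20.7195
51.1835 29.1489 11.7210
60.3103 39.5271 18.1778 4.7051
67.4565 51.1835 27.3673 8.2371 0.8166
73.0519 60.3103 39.5271 14.3115 1.5540 0.0000
77.4330 67.4565 51.1835 24.6400 2.9570 0.0000 0.0000
80.8633 73.0519 60.3103 39.5271 5.6268 0.0000 0.0000 0.0000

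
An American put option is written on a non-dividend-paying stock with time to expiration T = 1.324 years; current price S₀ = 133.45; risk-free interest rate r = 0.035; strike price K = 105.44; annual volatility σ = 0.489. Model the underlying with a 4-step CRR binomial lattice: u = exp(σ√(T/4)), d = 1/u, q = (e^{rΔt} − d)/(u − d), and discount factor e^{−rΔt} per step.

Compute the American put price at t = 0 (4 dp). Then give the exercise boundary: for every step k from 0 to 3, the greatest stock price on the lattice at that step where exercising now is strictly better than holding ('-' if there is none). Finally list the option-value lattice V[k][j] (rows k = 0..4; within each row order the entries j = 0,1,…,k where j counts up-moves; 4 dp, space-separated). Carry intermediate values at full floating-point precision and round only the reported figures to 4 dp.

params: Δt=0.33100 u=1.32490 d=0.75478 q=0.45057 e^(-rΔt)=0.98848
t_4 payoffs: 62.1298 29.4153 0.0000 0.0000 0.0000
t_3: node(3,0) S=57.3816 payoff=48.0584 vs cont=46.8439 → 48.0584 [stop]  node(3,1) S=100.7248 payoff=4.7152 vs cont=15.9756 → 15.9756 [wait]  node(3,2) S=176.8074 payoff=0.0000 vs cont=0.0000 → 0.0000 [wait]  node(3,3) S=310.3591 payoff=0.0000 vs cont=0.0000 → 0.0000 [wait]  ⇒ S*(3)=57.3816
t_2: node(2,0) S=76.0247 payoff=29.4153 vs cont=33.2160 → 33.2160 [wait]  node(2,1) S=133.4500 payoff=0.0000 vs cont=8.6765 → 8.6765 [wait]  node(2,2) S=234.2516 payoff=0.0000 vs cont=0.0000 → 0.0000 [wait]  ⇒ S*(2)=-
t_1: node(1,0) S=100.7248 payoff=4.7152 vs cont=21.9041 → 21.9041 [wait]  node(1,1) S=176.8074 payoff=0.0000 vs cont=4.7123 → 4.7123 [wait]  ⇒ S*(1)=-
t_0: node(0,0) S=133.4500 payoff=0.0000 vs cont=13.9950 → 13.9950 [wait]  ⇒ S*(0)=-

price = 13.9950
boundary = - - - 57.3816
tree:
13.9950
21.9041 4.7123
33.2160 8.6765 0.0000
48.0584 15.9756 0.0000 0.0000
62.1298 29.4153 0.0000 0.0000 0.0000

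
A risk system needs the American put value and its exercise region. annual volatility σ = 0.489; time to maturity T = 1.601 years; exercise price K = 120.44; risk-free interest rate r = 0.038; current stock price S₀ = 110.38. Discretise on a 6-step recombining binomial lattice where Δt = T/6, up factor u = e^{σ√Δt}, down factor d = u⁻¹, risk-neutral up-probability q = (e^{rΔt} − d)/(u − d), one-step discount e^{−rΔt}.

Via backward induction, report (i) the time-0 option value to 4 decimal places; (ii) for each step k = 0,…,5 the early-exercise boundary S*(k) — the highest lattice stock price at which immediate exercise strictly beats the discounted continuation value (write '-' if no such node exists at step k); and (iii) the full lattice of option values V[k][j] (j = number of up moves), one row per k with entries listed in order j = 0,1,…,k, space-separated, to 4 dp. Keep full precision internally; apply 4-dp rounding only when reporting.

Δt=0.26683, u=1.28736, d=0.77678, q=0.45714, disc=e^(-rΔt)=0.98991
k=6 terminal: V=max(K-S,0) → 96.1917 80.2532 53.8380 10.0600 0.0000 0.0000 0.0000
k=5: j=0 S=31.2163 intr=89.2237 cont=88.0086 V=89.2237[EX]; j=1 S=51.7351 intr=68.7049 cont=67.4898 V=68.7049[EX]; j=2 S=85.7410 intr=34.6990 cont=33.4839 V=34.6990[EX]; j=3 S=142.0993 intr=0.0000 cont=5.4060 V=5.4060[hold]; j=4 S=235.5024 intr=0.0000 cont=0.0000 V=0.0000[hold]; j=5 S=390.3001 intr=0.0000 cont=0.0000 V=0.0000[hold]  S*(5)=85.7410
k=4: j=0 S=40.1868 intr=80.2532 cont=79.0381 V=80.2532[EX]; j=1 S=66.6020 intr=53.8380 cont=52.6230 V=53.8380[EX]; j=2 S=110.3800 intr=10.0600 cont=21.0929 V=21.0929[hold]; j=3 S=182.9337 intr=0.0000 cont=2.9051 V=2.9051[hold]; j=4 S=303.1776 intr=0.0000 cont=0.0000 V=0.0000[hold]  S*(4)=66.6020
k=3: j=0 S=51.7351 intr=68.7049 cont=67.4898 V=68.7049[EX]; j=1 S=85.7410 intr=34.6990 cont=38.4767 V=38.4767[hold]; j=2 S=142.0993 intr=0.0000 cont=12.6495 V=12.6495[hold]; j=3 S=235.5024 intr=0.0000 cont=1.5611 V=1.5611[hold]  S*(3)=51.7351
k=2: j=0 S=66.6020 intr=53.8380 cont=54.3325 V=54.3325[hold]; j=1 S=110.3800 intr=10.0600 cont=26.4009 V=26.4009[hold]; j=2 S=182.9337 intr=0.0000 cont=7.5041 V=7.5041[hold]  S*(2)=-
k=1: j=0 S=85.7410 intr=34.6990 cont=41.1444 V=41.1444[hold]; j=1 S=142.0993 intr=0.0000 cont=17.5831 V=17.5831[hold]  S*(1)=-
k=0: j=0 S=110.3800 intr=10.0600 cont=30.0671 V=30.0671[hold]  S*(0)=-

price = 30.0671
boundary = - - - 51.7351 66.6020 85.7410
tree:
30.0671
41.1444 17.5831
54.3325 26.4009 7.5041
68.7049 38.4767 12.6495 1.5611
80.2532 53.8380 21.0929 2.9051 0.0000
89.2237 68.7049 34.6990 5.4060 0.0000 0.0000
96.1917 80.2532 53.8380 10.0600 0.0000 0.0000 0.0000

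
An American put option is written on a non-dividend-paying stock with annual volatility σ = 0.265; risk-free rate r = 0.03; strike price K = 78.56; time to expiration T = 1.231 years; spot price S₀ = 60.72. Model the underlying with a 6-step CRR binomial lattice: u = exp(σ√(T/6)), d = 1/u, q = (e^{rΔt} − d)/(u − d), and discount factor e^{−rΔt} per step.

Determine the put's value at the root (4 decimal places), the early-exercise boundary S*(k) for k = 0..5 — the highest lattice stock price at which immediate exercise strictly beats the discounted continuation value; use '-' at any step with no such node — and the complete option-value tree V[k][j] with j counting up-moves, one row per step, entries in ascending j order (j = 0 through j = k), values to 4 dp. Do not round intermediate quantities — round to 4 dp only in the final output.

price = 18.6081
boundary = - 53.8521 47.7609 53.8521 60.7200 68.4638
tree:
18.6081
24.7079 12.6338
30.7991 18.0992 7.2305
36.2012 24.7079 11.6008 2.8742
40.9924 30.7991 17.8400 5.3974 0.3428
45.2416 36.2012 24.7079 10.0962 0.6840 0.0000
49.0102 40.9924 30.7991 17.8400 1.3647 0.0000 0.0000

Δt=0.20517, u=1.12753, d=0.88689, q=0.49568, disc=e^(-rΔt)=0.99386
k=6 terminal: V=max(K-S,0) → 49.0102 40.9924 30.7991 17.8400 1.3647 0.0000 0.0000
k=5: j=0 S=33.3184 intr=45.2416 cont=44.7595 V=45.2416[EX]; j=1 S=42.3588 intr=36.2012 cont=35.7192 V=36.2012[EX]; j=2 S=53.8521 intr=24.7079 cont=24.2259 V=24.7079[EX]; j=3 S=68.4638 intr=10.0962 cont=9.6141 V=10.0962[EX]; j=4 S=87.0403 intr=0.0000 cont=0.6840 V=0.6840[hold]; j=5 S=110.6571 intr=0.0000 cont=0.0000 V=0.0000[hold]  S*(5)=68.4638
k=4: j=0 S=37.5676 intr=40.9924 cont=40.5103 V=40.9924[EX]; j=1 S=47.7609 intr=30.7991 cont=30.3170 V=30.7991[EX]; j=2 S=60.7200 intr=17.8400 cont=17.3579 V=17.8400[EX]; j=3 S=77.1953 intr=1.3647 cont=5.3974 V=5.3974[hold]; j=4 S=98.1408 intr=0.0000 cont=0.3428 V=0.3428[hold]  S*(4)=60.7200
k=3: j=0 S=42.3588 intr=36.2012 cont=35.7192 V=36.2012[EX]; j=1 S=53.8521 intr=24.7079 cont=24.2259 V=24.7079[EX]; j=2 S=68.4638 intr=10.0962 cont=11.6008 V=11.6008[hold]; j=3 S=87.0403 intr=0.0000 cont=2.8742 V=2.8742[hold]  S*(3)=53.8521
k=2: j=0 S=47.7609 intr=30.7991 cont=30.3170 V=30.7991[EX]; j=1 S=60.7200 intr=17.8400 cont=18.0992 V=18.0992[hold]; j=2 S=77.1953 intr=1.3647 cont=7.2305 V=7.2305[hold]  S*(2)=47.7609
k=1: j=0 S=53.8521 intr=24.7079 cont=24.3536 V=24.7079[EX]; j=1 S=68.4638 intr=10.0962 cont=12.6338 V=12.6338[hold]  S*(1)=53.8521
k=0: j=0 S=60.7200 intr=17.8400 cont=18.6081 V=18.6081[hold]  S*(0)=-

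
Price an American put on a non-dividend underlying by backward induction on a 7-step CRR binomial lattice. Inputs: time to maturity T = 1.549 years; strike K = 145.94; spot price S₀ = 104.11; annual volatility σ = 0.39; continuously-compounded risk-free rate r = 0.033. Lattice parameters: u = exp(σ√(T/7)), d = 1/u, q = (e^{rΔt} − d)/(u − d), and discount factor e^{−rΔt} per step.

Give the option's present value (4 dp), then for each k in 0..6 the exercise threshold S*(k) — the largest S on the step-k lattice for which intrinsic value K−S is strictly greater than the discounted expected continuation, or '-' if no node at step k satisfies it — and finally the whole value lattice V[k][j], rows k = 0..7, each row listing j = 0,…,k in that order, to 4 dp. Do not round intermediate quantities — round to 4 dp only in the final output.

Δt=0.22129, u=1.20137, d=0.83239, q=0.47413, disc=e^(-rΔt)=0.99272
k=7 terminal: V=max(K-S,0) → 117.1154 104.3380 85.8966 59.2804 20.8657 0.0000 0.0000 0.0000
k=6: j=0 S=34.6289 intr=111.3111 cont=110.2493 V=111.3111[EX]; j=1 S=49.9793 intr=95.9607 cont=94.8989 V=95.9607[EX]; j=2 S=72.1342 intr=73.8058 cont=72.7440 V=73.8058[EX]; j=3 S=104.1100 intr=41.8300 cont=40.7682 V=41.8300[EX]; j=4 S=150.2601 intr=0.0000 cont=10.8929 V=10.8929[hold]; j=5 S=216.8678 intr=0.0000 cont=0.0000 V=0.0000[hold]; j=6 S=313.0014 intr=0.0000 cont=0.0000 V=0.0000[hold]  S*(6)=104.1100
k=5: j=0 S=41.6020 intr=104.3380 cont=103.2762 V=104.3380[EX]; j=1 S=60.0434 intr=85.8966 cont=84.8347 V=85.8966[EX]; j=2 S=86.6596 intr=59.2804 cont=58.2185 V=59.2804[EX]; j=3 S=125.0743 intr=20.8657 cont=26.9643 V=26.9643[hold]; j=4 S=180.5175 intr=0.0000 cont=5.6866 V=5.6866[hold]; j=5 S=260.5378 intr=0.0000 cont=0.0000 V=0.0000[hold]  S*(5)=86.6596
k=4: j=0 S=49.9793 intr=95.9607 cont=94.8989 V=95.9607[EX]; j=1 S=72.1342 intr=73.8058 cont=72.7440 V=73.8058[EX]; j=2 S=104.1100 intr=41.8300 cont=43.6386 V=43.6386[hold]; j=3 S=150.2601 intr=0.0000 cont=16.7532 V=16.7532[hold]; j=4 S=216.8678 intr=0.0000 cont=2.9687 V=2.9687[hold]  S*(4)=72.1342
k=3: j=0 S=60.0434 intr=85.8966 cont=84.8347 V=85.8966[EX]; j=1 S=86.6596 intr=59.2804 cont=59.0698 V=59.2804[EX]; j=2 S=125.0743 intr=20.8657 cont=30.6668 V=30.6668[hold]; j=3 S=180.5175 intr=0.0000 cont=10.1432 V=10.1432[hold]  S*(3)=86.6596
k=2: j=0 S=72.1342 intr=73.8058 cont=72.7440 V=73.8058[EX]; j=1 S=104.1100 intr=41.8300 cont=45.3813 V=45.3813[hold]; j=2 S=150.2601 intr=0.0000 cont=20.7837 V=20.7837[hold]  S*(2)=72.1342
k=1: j=0 S=86.6596 intr=59.2804 cont=59.8901 V=59.8901[hold]; j=1 S=125.0743 intr=20.8657 cont=33.4736 V=33.4736[hold]  S*(1)=-
k=0: j=0 S=104.1100 intr=41.8300 cont=47.0207 V=47.0207[hold]  S*(0)=-

price = 47.0207
boundary = - - 72.1342 86.6596 72.1342 86.6596 104.1100
tree:
47.0207
59.8901 33.4736
73.8058 45.3813 20.7837
85.8966 59.2804 30.6668 10.1432
95.9607 73.8058 43.6386 16.7532 2.9687
104.3380 85.8966 59.2804 26.9643 5.6866 0.0000
111.3111 95.9607 73.8058 41.8300 10.8929 0.0000 0.0000
117.1154 104.3380 85.8966 59.2804 20.8657 0.0000 0.0000 0.0000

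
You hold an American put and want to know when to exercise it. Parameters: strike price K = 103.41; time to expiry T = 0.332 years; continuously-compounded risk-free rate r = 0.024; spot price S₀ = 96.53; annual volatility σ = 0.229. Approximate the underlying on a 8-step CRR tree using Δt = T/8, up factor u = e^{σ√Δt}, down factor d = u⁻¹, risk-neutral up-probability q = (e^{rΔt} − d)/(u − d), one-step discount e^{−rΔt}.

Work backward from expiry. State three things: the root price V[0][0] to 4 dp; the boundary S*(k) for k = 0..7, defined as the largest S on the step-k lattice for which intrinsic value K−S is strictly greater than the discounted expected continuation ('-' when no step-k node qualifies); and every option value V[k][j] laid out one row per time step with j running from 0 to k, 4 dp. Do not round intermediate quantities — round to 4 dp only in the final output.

Δt=0.04150, u=1.04776, d=0.95442, q=0.49902, disc=e^(-rΔt)=0.99900
k=8 terminal: V=max(K-S,0) → 36.9469 30.4473 23.3120 15.4790 6.8800 0.0000 0.0000 0.0000 0.0000
k=7: j=0 S=69.6371 intr=33.7729 cont=33.6699 V=33.7729[EX]; j=1 S=76.4471 intr=26.9629 cont=26.8599 V=26.9629[EX]; j=2 S=83.9231 intr=19.4869 cont=19.3839 V=19.4869[EX]; j=3 S=92.1302 intr=11.2798 cont=11.1768 V=11.2798[EX]; j=4 S=101.1399 intr=2.2701 cont=3.4433 V=3.4433[hold]; j=5 S=111.0307 intr=0.0000 cont=0.0000 V=0.0000[hold]; j=6 S=121.8887 intr=0.0000 cont=0.0000 V=0.0000[hold]; j=7 S=133.8085 intr=0.0000 cont=0.0000 V=0.0000[hold]  S*(7)=92.1302
k=6: j=0 S=72.9627 intr=30.4473 cont=30.3443 V=30.4473[EX]; j=1 S=80.0980 intr=23.3120 cont=23.2091 V=23.3120[EX]; j=2 S=87.9310 intr=15.4790 cont=15.3761 V=15.4790[EX]; j=3 S=96.5300 intr=6.8800 cont=7.3619 V=7.3619[hold]; j=4 S=105.9699 intr=0.0000 cont=1.7233 V=1.7233[hold]; j=5 S=116.3331 intr=0.0000 cont=0.0000 V=0.0000[hold]; j=6 S=127.7096 intr=0.0000 cont=0.0000 V=0.0000[hold]  S*(6)=87.9310
k=5: j=0 S=76.4471 intr=26.9629 cont=26.8599 V=26.9629[EX]; j=1 S=83.9231 intr=19.4869 cont=19.3839 V=19.4869[EX]; j=2 S=92.1302 intr=11.2798 cont=11.4171 V=11.4171[hold]; j=3 S=101.1399 intr=2.2701 cont=4.5437 V=4.5437[hold]; j=4 S=111.0307 intr=0.0000 cont=0.8625 V=0.8625[hold]; j=5 S=121.8887 intr=0.0000 cont=0.0000 V=0.0000[hold]  S*(5)=83.9231
k=4: j=0 S=80.0980 intr=23.3120 cont=23.2091 V=23.3120[EX]; j=1 S=87.9310 intr=15.4790 cont=15.4445 V=15.4790[EX]; j=2 S=96.5300 intr=6.8800 cont=7.9792 V=7.9792[hold]; j=3 S=105.9699 intr=0.0000 cont=2.7040 V=2.7040[hold]; j=4 S=116.3331 intr=0.0000 cont=0.4317 V=0.4317[hold]  S*(4)=87.9310
k=3: j=0 S=83.9231 intr=19.4869 cont=19.3839 V=19.4869[EX]; j=1 S=92.1302 intr=11.2798 cont=11.7248 V=11.7248[hold]; j=2 S=101.1399 intr=2.2701 cont=5.3415 V=5.3415[hold]; j=3 S=111.0307 intr=0.0000 cont=1.5685 V=1.5685[hold]  S*(3)=83.9231
k=2: j=0 S=87.9310 intr=15.4790 cont=15.5979 V=15.5979[hold]; j=1 S=96.5300 intr=6.8800 cont=8.5309 V=8.5309[hold]; j=2 S=105.9699 intr=0.0000 cont=3.4553 V=3.4553[hold]  S*(2)=-
k=1: j=0 S=92.1302 intr=11.2798 cont=12.0594 V=12.0594[hold]; j=1 S=101.1399 intr=2.2701 cont=5.9921 V=5.9921[hold]  S*(1)=-
k=0: j=0 S=96.5300 intr=6.8800 cont=9.0227 V=9.0227[hold]  S*(0)=-

price = 9.0227
boundary = - - - 83.9231 87.9310 83.9231 87.9310 92.1302
tree:
9.0227
12.0594 5.9921
15.5979 8.5309 3.4553
19.4869 11.7248 5.3415 1.5685
23.3120 15.4790 7.9792 2.7040 0.4317
26.9629 19.4869 11.4171 4.5437 0.8625 0.0000
30.4473 23.3120 15.4790 7.3619 1.7233 0.0000 0.0000
33.7729 26.9629 19.4869 11.2798 3.4433 0.0000 0.0000 0.0000
36.9469 30.4473 23.3120 15.4790 6.8800 0.0000 0.0000 0.0000 0.0000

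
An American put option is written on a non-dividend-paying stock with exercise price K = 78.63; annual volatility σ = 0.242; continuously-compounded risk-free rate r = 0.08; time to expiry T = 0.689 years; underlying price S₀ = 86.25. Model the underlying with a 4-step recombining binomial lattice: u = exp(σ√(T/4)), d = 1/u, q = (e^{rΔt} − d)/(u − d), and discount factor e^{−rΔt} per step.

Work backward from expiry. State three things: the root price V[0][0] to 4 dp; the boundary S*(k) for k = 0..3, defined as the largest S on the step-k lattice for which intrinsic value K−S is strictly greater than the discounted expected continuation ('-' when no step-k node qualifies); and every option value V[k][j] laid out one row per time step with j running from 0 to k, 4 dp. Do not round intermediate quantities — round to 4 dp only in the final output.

Δt=0.17225, u=1.10565, d=0.90444, q=0.54387, disc=e^(-rΔt)=0.98631
k=4 terminal: V=max(K-S,0) → 20.9159 8.0762 0.0000 0.0000 0.0000
k=3: j=0 S=63.8118 intr=14.8182 cont=13.7421 V=14.8182[EX]; j=1 S=78.0081 intr=0.6219 cont=3.6334 V=3.6334[hold]; j=2 S=95.3627 intr=0.0000 cont=0.0000 V=0.0000[hold]; j=3 S=116.5782 intr=0.0000 cont=0.0000 V=0.0000[hold]  S*(3)=63.8118
k=2: j=0 S=70.5538 intr=8.0762 cont=8.6156 V=8.6156[hold]; j=1 S=86.2500 intr=0.0000 cont=1.6346 V=1.6346[hold]; j=2 S=105.4382 intr=0.0000 cont=0.0000 V=0.0000[hold]  S*(2)=-
k=1: j=0 S=78.0081 intr=0.6219 cont=4.7529 V=4.7529[hold]; j=1 S=95.3627 intr=0.0000 cont=0.7354 V=0.7354[hold]  S*(1)=-
k=0: j=0 S=86.2500 intr=0.0000 cont=2.5327 V=2.5327[hold]  S*(0)=-

price = 2.5327
boundary = - - - 63.8118
tree:
2.5327
4.7529 0.7354
8.6156 1.6346 0.0000
14.8182 3.6334 0.0000 0.0000
20.9159 8.0762 0.0000 0.0000 0.0000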